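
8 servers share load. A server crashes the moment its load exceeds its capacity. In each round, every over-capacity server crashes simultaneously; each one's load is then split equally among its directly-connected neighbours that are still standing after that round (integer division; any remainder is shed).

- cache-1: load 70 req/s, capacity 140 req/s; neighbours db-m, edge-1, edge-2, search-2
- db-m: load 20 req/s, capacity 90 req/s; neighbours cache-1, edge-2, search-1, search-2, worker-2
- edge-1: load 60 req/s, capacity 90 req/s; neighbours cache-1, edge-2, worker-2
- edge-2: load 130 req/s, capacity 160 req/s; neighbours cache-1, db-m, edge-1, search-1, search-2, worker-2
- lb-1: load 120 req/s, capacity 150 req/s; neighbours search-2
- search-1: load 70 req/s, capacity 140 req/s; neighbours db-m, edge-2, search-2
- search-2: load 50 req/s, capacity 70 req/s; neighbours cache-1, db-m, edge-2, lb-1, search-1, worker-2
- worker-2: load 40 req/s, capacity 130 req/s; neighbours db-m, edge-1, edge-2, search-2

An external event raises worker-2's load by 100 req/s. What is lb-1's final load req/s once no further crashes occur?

Round 1 — worker-2 at 140 > 130. worker-2 crashes.
  worker-2 sheds 140 req/s to db-m, edge-1, edge-2, search-2: 35 each.
    db-m: 20+35 = 55 ≤ 90
    edge-1: 60+35 = 95 > 90
    edge-2: 130+35 = 165 > 160
    search-2: 50+35 = 85 > 70
Round 2 — edge-1, edge-2, search-2 crash.
  edge-1 sheds 95 req/s to cache-1: 95 each.
    cache-1: 70+95 = 165 > 140
  edge-2 sheds 165 req/s to cache-1, db-m, search-1: 55 each.
    cache-1: 165+55 = 220 > 140
    db-m: 55+55 = 110 > 90
    search-1: 70+55 = 125 ≤ 140
  search-2 sheds 85 req/s to cache-1, db-m, lb-1, search-1: 21 each (1 lost).
    cache-1: 220+21 = 241 > 140
    db-m: 110+21 = 131 > 90
    lb-1: 120+21 = 141 ≤ 150
    search-1: 125+21 = 146 > 140
Round 3 — cache-1, db-m, search-1 crash.
  cache-1 sheds 241 req/s: no online neighbours, lost.
  db-m sheds 131 req/s: no online neighbours, lost.
  search-1 sheds 146 req/s: no online neighbours, lost.
No further crashes.

141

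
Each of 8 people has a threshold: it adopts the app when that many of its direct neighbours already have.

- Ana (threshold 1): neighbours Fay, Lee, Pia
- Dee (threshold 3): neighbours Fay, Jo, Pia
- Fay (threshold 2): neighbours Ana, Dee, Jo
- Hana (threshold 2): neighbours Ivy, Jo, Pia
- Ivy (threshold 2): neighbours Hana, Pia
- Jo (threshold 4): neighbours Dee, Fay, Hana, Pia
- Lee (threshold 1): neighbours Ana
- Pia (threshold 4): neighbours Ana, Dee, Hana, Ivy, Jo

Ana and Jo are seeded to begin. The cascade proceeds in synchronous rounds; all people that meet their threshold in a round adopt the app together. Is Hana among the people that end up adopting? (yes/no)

Round 1 — Ana, Jo adopt the app (initial).
Round 2 — checking thresholds:
  Dee: 1 of 3 neighbours < 3, holds.
  Fay: 2 of 3 neighbours ≥ 2, adopts the app.
  Hana: 1 of 3 neighbours < 2, holds.
  Lee: 1 of 1 neighbours ≥ 1, adopts the app.
  Pia: 2 of 5 neighbours < 4, holds.
Round 3 — no new adoptions; cascade stops.

no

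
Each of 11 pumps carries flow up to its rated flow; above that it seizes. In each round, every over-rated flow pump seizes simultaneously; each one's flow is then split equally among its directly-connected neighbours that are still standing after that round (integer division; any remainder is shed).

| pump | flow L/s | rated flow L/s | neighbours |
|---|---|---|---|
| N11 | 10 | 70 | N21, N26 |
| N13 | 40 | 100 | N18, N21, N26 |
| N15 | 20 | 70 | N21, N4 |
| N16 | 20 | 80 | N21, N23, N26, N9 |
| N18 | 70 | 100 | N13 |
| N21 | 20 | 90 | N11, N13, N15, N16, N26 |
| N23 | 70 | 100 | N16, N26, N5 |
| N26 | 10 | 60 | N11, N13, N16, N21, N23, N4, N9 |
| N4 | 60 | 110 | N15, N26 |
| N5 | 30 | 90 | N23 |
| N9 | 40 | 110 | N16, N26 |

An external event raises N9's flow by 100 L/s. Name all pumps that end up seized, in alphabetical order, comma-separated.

Round 1 — N9 at 140 > 110. N9 seizes.
  N9 sheds 140 L/s to N16, N26: 70 each.
    N16: 20+70 = 90 > 80
    N26: 10+70 = 80 > 60
Round 2 — N16, N26 seize.
  N16 sheds 90 L/s to N21, N23: 45 each.
    N21: 20+45 = 65 ≤ 90
    N23: 70+45 = 115 > 100
  N26 sheds 80 L/s to N11, N13, N21, N23, N4: 16 each.
    N11: 10+16 = 26 ≤ 70
    N13: 40+16 = 56 ≤ 100
    N21: 65+16 = 81 ≤ 90
    N23: 115+16 = 131 > 100
    N4: 60+16 = 76 ≤ 110
Round 3 — N23 seizes.
  N23 sheds 131 L/s to N5: 131 each.
    N5: 30+131 = 161 > 90
Round 4 — N5 seizes.
  N5 sheds 161 L/s: no online neighbours, lost.
No further seizures.

N16, N23, N26, N5, N9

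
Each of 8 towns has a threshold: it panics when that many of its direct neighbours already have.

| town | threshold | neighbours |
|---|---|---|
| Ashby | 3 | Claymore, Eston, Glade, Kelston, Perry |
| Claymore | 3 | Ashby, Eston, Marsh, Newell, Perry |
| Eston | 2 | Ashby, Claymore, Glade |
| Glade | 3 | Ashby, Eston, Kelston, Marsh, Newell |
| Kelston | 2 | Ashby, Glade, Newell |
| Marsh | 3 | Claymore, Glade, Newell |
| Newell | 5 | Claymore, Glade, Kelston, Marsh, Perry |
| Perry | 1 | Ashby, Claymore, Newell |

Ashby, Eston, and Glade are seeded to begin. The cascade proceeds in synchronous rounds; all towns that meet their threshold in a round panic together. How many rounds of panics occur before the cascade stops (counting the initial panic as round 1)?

Round 1 — Ashby, Eston, Glade panic (initial).
Round 2 — checking thresholds:
  Claymore: 2 of 5 neighbours < 3, not yet.
  Kelston: 2 of 3 neighbours ≥ 2, panics.
  Marsh: 1 of 3 neighbours < 3, not yet.
  Newell: 1 of 5 neighbours < 5, not yet.
  Perry: 1 of 3 neighbours ≥ 1, panics.
Round 3 — checking thresholds:
  Claymore: 3 of 5 neighbours ≥ 3, panics.
  Marsh: 1 of 3 neighbours < 3, not yet.
  Newell: 3 of 5 neighbours < 5, not yet.
Round 4 — no new panics; cascade stops.

3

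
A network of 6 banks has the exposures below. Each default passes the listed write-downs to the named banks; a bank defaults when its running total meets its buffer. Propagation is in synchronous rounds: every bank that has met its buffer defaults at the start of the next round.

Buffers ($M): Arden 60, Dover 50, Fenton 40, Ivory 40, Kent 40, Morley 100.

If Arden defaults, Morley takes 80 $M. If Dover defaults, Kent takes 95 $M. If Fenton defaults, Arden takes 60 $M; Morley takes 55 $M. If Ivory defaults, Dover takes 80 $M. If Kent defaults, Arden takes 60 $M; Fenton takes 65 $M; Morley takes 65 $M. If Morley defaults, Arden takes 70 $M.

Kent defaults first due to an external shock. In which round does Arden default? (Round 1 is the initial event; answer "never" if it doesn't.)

Round 1 — Kent defaults (initial).
  Arden: +60 → 60 ≥ 60
  Fenton: +65 → 65 ≥ 40
  Morley: +65 → 65 < 100
Round 2 — Arden, Fenton default.
  Morley: +80+55 → 200 ≥ 100
Round 3 — Morley defaults.
No further defaults.

2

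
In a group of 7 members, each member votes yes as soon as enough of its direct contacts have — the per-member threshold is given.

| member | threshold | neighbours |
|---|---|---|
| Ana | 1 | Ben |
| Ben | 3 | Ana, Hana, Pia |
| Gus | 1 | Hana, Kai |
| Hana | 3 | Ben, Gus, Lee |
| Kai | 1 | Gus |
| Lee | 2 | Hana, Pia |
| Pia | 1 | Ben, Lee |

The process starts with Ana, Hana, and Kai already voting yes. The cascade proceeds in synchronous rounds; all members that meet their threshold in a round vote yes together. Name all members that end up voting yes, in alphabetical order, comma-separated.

Round 1 — Ana, Hana, Kai vote yes (initial).
Round 2 — checking thresholds:
  Ben: 2 of 3 neighbours < 3, below threshold.
  Gus: 2 of 2 neighbours ≥ 1, votes yes.
  Lee: 1 of 2 neighbours < 2, below threshold.
Round 3 — no new yes votes; cascade stops.

Ana, Gus, Hana, Kai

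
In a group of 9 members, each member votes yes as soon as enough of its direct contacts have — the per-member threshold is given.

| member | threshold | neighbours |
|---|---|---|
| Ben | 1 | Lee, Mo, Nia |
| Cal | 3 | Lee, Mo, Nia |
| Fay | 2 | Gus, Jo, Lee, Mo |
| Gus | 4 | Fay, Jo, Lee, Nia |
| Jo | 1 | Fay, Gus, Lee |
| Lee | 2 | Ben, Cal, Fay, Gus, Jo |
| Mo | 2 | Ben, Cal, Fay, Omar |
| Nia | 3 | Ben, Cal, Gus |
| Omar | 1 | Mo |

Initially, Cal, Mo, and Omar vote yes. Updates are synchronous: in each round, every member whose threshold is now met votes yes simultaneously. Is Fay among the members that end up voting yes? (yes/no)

Round 1 — Cal, Mo, Omar vote yes (initial).
Round 2 — checking thresholds:
  Ben: 1 of 3 neighbours ≥ 1, votes yes.
  Fay: 1 of 4 neighbours < 2, below threshold.
  Lee: 1 of 5 neighbours < 2, below threshold.
  Nia: 1 of 3 neighbours < 3, below threshold.
Round 3 — checking thresholds:
  Fay: 1 of 4 neighbours < 2, below threshold.
  Lee: 2 of 5 neighbours ≥ 2, votes yes.
  Nia: 2 of 3 neighbours < 3, below threshold.
Round 4 — checking thresholds:
  Fay: 2 of 4 neighbours ≥ 2, votes yes.
  Gus: 1 of 4 neighbours < 4, below threshold.
  Jo: 1 of 3 neighbours ≥ 1, votes yes.
  Nia: 2 of 3 neighbours < 3, below threshold.
Round 5 — no new yes votes; cascade stops.

yes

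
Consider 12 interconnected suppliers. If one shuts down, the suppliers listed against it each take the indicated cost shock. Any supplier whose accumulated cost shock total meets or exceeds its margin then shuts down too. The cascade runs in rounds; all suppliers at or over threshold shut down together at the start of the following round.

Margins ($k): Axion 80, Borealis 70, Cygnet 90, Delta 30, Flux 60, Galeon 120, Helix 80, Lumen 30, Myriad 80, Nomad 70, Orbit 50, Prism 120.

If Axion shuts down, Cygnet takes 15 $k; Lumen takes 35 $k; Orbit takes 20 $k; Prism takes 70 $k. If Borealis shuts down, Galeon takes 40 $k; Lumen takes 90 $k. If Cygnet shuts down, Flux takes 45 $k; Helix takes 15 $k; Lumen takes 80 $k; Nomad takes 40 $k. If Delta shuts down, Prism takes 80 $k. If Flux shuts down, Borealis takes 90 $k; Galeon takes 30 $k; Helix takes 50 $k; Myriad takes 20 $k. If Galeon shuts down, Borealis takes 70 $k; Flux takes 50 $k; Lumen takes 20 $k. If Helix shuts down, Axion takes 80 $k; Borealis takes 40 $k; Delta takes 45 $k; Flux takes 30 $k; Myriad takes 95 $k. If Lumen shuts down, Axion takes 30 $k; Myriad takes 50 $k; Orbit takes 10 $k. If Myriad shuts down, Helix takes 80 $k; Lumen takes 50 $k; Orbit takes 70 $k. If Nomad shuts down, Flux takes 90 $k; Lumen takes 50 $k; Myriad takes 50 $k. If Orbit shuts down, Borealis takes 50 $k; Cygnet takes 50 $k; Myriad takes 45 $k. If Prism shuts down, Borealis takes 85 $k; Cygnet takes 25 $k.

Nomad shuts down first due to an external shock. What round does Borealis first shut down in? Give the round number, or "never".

3

Round 1 — Nomad shuts down (initial).
  Flux: +90 → 90 ≥ 60
  Lumen: +50 → 50 ≥ 30
  Myriad: +50 → 50 < 80
Round 2 — Flux, Lumen shut down.
  Axion: +30 → 30 < 80
  Borealis: +90 → 90 ≥ 70
  Galeon: +30 → 30 < 120
  Helix: +50 → 50 < 80
  Myriad: +20+50 → 120 ≥ 80
  Orbit: +10 → 10 < 50
Round 3 — Borealis, Myriad shut down.
  Galeon: +40 → 70 < 120
  Helix: +80 → 130 ≥ 80
  Orbit: +70 → 80 ≥ 50
Round 4 — Helix, Orbit shut down.
  Axion: +80 → 110 ≥ 80
  Cygnet: +50 → 50 < 90
  Delta: +45 → 45 ≥ 30
Round 5 — Axion, Delta shut down.
  Cygnet: +15 → 65 < 90
  Prism: +70+80 → 150 ≥ 120
Round 6 — Prism shuts down.
  Cygnet: +25 → 90 ≥ 90
Round 7 — Cygnet shuts down.
No further shutdowns.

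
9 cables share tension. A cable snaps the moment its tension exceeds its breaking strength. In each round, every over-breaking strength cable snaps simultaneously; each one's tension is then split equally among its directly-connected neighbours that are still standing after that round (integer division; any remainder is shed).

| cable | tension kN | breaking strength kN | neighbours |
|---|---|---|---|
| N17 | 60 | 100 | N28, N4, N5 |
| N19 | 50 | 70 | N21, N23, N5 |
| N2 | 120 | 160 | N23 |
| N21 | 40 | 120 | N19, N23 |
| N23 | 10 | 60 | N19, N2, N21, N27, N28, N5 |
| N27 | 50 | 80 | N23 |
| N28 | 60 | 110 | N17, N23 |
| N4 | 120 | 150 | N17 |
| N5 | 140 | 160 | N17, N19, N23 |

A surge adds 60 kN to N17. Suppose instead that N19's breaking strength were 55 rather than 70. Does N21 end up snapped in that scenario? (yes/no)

yes

With N19's breaking strength at 55:
Round 1 — N17 at 120 > 100. N17 snaps.
  N17 sheds 120 kN to N28, N4, N5: 40 each.
    N28: 60+40 = 100 ≤ 110
    N4: 120+40 = 160 > 150
    N5: 140+40 = 180 > 160
Round 2 — N4, N5 snap.
  N4 sheds 160 kN: no online neighbours, lost.
  N5 sheds 180 kN to N19, N23: 90 each.
    N19: 50+90 = 140 > 55
    N23: 10+90 = 100 > 60
Round 3 — N19, N23 snap.
  N19 sheds 140 kN to N21: 140 each.
    N21: 40+140 = 180 > 120
  N23 sheds 100 kN to N2, N21, N27, N28: 25 each.
    N2: 120+25 = 145 ≤ 160
    N21: 180+25 = 205 > 120
    N27: 50+25 = 75 ≤ 80
    N28: 100+25 = 125 > 110
Round 4 — N21, N28 snap.
  N21 sheds 205 kN: no online neighbours, lost.
  N28 sheds 125 kN: no online neighbours, lost.
No further breaks.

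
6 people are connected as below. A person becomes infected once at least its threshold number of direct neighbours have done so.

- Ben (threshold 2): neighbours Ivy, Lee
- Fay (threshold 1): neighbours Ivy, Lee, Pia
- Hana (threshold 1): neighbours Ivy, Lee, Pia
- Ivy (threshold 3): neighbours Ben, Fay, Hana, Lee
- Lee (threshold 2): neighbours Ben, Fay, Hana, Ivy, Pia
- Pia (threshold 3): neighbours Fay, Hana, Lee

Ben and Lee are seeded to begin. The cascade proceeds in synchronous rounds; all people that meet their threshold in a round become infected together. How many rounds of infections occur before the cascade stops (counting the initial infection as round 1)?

Round 1 — Ben, Lee become infected (initial).
Round 2 — checking thresholds:
  Fay: 1 of 3 neighbours ≥ 1, becomes infected.
  Hana: 1 of 3 neighbours ≥ 1, becomes infected.
  Ivy: 2 of 4 neighbours < 3, below threshold.
  Pia: 1 of 3 neighbours < 3, below threshold.
Round 3 — checking thresholds:
  Ivy: 4 of 4 neighbours ≥ 3, becomes infected.
  Pia: 3 of 3 neighbours ≥ 3, becomes infected.
Round 4 — no new infections; cascade stops.

3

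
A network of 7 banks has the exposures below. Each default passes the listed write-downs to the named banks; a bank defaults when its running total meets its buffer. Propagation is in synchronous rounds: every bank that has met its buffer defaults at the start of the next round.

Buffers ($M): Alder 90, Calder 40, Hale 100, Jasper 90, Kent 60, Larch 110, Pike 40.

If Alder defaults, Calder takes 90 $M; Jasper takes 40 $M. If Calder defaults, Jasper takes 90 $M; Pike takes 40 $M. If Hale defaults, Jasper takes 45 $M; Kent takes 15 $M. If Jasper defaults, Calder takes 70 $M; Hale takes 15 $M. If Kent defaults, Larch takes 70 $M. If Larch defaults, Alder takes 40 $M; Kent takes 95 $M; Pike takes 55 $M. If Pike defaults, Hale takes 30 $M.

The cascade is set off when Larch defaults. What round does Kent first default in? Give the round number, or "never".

2

Round 1 — Larch defaults (initial).
  Alder: +40 → 40 < 90
  Kent: +95 → 95 ≥ 60
  Pike: +55 → 55 ≥ 40
Round 2 — Kent, Pike default.
  Hale: +30 → 30 < 100
No further defaults.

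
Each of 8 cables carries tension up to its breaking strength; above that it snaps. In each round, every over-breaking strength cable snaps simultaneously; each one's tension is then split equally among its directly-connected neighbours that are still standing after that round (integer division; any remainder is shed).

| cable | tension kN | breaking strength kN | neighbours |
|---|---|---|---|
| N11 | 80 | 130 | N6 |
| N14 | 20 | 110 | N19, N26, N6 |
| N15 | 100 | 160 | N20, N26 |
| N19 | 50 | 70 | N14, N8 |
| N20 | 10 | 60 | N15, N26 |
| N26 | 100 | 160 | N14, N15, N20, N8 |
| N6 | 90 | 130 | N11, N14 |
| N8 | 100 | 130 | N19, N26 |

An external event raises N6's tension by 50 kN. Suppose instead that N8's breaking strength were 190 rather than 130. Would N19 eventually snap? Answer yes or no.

no

With N8's breaking strength at 190:
Round 1 — N6 at 140 > 130. N6 snaps.
  N6 sheds 140 kN to N11, N14: 70 each.
    N11: 80+70 = 150 > 130
    N14: 20+70 = 90 ≤ 110
Round 2 — N11 snaps.
  N11 sheds 150 kN: no online neighbours, lost.
No further breaks.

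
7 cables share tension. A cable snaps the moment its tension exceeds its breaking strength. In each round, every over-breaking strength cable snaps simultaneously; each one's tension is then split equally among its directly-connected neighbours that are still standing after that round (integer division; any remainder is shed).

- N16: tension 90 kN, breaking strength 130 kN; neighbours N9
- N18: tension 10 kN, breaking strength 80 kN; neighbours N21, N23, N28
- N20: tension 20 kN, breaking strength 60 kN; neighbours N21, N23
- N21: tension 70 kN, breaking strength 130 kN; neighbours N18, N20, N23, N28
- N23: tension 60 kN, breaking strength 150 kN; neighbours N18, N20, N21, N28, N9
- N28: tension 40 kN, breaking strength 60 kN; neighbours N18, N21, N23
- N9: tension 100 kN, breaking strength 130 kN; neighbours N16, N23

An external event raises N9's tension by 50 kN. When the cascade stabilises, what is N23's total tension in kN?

Round 1 — N9 at 150 > 130. N9 snaps.
  N9 sheds 150 kN to N16, N23: 75 each.
    N16: 90+75 = 165 > 130
    N23: 60+75 = 135 ≤ 150
Round 2 — N16 snaps.
  N16 sheds 165 kN: no online neighbours, lost.
No further breaks.

135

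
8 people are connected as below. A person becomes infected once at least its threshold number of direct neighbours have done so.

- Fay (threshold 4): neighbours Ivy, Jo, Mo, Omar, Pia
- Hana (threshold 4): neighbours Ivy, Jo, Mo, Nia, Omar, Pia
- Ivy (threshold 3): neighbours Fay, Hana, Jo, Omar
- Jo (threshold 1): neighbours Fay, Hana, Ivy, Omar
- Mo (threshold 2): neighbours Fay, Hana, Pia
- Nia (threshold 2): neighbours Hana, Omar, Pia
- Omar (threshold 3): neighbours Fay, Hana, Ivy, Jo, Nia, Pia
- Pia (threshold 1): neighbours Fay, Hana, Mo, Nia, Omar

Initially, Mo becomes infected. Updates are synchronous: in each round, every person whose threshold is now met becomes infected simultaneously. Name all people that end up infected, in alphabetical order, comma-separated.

Mo, Pia

Round 1 — Mo becomes infected (initial).
Round 2 — checking thresholds:
  Fay: 1 of 5 neighbours < 4, holds.
  Hana: 1 of 6 neighbours < 4, holds.
  Pia: 1 of 5 neighbours ≥ 1, becomes infected.
Round 3 — no new infections; cascade stops.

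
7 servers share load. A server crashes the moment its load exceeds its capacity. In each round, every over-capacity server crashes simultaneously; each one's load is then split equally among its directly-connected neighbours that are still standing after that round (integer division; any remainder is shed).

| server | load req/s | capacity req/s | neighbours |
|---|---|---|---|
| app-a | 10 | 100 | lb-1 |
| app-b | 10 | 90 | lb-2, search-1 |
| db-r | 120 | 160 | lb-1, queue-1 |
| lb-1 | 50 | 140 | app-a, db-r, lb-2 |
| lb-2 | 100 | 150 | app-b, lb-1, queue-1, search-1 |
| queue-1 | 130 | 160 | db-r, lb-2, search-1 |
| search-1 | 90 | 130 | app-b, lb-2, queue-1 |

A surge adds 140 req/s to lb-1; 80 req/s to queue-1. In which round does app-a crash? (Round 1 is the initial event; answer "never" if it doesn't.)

Round 1 — lb-1 at 190 > 140; queue-1 at 210 > 160. lb-1, queue-1 crash.
  lb-1 sheds 190 req/s to app-a, db-r, lb-2: 63 each (1 lost).
    app-a: 10+63 = 73 ≤ 100
    db-r: 120+63 = 183 > 160
    lb-2: 100+63 = 163 > 150
  queue-1 sheds 210 req/s to db-r, lb-2, search-1: 70 each.
    db-r: 183+70 = 253 > 160
    lb-2: 163+70 = 233 > 150
    search-1: 90+70 = 160 > 130
Round 2 — db-r, lb-2, search-1 crash.
  db-r sheds 253 req/s: no online neighbours, lost.
  lb-2 sheds 233 req/s to app-b: 233 each.
    app-b: 10+233 = 243 > 90
  search-1 sheds 160 req/s to app-b: 160 each.
    app-b: 243+160 = 403 > 90
Round 3 — app-b crashes.
  app-b sheds 403 req/s: no online neighbours, lost.
No further crashes.

never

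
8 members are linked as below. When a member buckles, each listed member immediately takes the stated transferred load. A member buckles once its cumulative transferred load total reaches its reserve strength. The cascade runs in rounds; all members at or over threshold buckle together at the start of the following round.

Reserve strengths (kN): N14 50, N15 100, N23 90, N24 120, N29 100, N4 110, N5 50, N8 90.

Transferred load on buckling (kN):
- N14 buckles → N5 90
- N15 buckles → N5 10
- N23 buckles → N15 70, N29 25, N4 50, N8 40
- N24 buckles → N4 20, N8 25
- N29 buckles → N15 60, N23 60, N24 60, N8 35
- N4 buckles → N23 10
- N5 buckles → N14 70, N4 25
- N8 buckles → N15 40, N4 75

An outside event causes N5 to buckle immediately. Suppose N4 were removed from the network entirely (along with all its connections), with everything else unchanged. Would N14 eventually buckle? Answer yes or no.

With N4 removed:
Round 1 — N5 buckles (initial).
  N14: +70 → 70 ≥ 50
Round 2 — N14 buckles.
No further bucklings.

yes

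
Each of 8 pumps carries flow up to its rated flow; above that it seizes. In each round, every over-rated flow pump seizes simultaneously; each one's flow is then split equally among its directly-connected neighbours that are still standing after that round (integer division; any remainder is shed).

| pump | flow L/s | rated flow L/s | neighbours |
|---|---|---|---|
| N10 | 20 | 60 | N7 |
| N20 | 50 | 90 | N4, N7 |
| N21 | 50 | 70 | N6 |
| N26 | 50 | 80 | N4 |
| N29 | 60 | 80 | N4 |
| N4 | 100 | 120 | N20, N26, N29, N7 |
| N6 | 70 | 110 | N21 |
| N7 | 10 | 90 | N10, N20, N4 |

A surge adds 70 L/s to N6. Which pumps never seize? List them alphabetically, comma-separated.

N10, N20, N26, N29, N4, N7

Round 1 — N6 at 140 > 110. N6 seizes.
  N6 sheds 140 L/s to N21: 140 each.
    N21: 50+140 = 190 > 70
Round 2 — N21 seizes.
  N21 sheds 190 L/s: no online neighbours, lost.
No further seizures.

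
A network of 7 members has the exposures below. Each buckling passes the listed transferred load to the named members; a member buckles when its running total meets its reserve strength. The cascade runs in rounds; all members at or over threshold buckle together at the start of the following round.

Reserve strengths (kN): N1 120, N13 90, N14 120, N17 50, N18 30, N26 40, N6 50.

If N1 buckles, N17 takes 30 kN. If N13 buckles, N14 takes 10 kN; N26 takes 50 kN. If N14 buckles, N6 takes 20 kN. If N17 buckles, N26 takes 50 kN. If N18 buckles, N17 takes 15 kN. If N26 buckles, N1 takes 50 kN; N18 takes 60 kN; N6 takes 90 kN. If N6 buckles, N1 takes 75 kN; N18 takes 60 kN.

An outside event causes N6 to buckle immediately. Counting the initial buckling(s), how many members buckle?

Round 1 — N6 buckles (initial).
  N1: +75 → 75 < 120
  N18: +60 → 60 ≥ 30
Round 2 — N18 buckles.
  N17: +15 → 15 < 50
No further bucklings.

2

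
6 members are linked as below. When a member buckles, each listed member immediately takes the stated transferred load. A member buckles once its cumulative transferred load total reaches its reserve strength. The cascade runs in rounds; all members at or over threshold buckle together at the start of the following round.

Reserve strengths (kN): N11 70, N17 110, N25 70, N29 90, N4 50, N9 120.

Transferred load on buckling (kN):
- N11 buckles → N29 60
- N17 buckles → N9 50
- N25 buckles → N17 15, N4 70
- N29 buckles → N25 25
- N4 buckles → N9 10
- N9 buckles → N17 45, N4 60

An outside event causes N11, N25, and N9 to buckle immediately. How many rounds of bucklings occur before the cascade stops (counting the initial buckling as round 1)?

Round 1 — N11, N25, N9 buckle (initial).
  N17: +15+45 → 60 < 110
  N29: +60 → 60 < 90
  N4: +70+60 → 130 ≥ 50
Round 2 — N4 buckles.
No further bucklings.

2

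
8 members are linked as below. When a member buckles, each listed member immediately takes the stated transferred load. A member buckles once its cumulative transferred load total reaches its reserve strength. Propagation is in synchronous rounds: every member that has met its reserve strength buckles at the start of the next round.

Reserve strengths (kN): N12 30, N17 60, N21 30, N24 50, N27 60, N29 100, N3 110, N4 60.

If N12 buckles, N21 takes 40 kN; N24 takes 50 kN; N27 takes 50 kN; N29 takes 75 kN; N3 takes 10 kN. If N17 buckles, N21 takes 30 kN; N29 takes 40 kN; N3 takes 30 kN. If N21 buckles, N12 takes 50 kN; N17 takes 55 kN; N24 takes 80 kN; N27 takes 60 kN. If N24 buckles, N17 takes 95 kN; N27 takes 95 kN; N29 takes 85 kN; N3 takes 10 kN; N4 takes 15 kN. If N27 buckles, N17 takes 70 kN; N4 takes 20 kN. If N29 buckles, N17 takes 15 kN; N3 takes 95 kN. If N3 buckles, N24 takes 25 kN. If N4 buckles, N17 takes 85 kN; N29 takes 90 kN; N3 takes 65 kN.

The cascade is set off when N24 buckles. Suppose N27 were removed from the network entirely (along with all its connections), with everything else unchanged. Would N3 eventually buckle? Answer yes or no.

yes

With N27 removed:
Round 1 — N24 buckles (initial).
  N17: +95 → 95 ≥ 60
  N29: +85 → 85 < 100
  N3: +10 → 10 < 110
  N4: +15 → 15 < 60
Round 2 — N17 buckles.
  N21: +30 → 30 ≥ 30
  N29: +40 → 125 ≥ 100
  N3: +30 → 40 < 110
Round 3 — N21, N29 buckle.
  N12: +50 → 50 ≥ 30
  N3: +95 → 135 ≥ 110
Round 4 — N12, N3 buckle.
No further bucklings.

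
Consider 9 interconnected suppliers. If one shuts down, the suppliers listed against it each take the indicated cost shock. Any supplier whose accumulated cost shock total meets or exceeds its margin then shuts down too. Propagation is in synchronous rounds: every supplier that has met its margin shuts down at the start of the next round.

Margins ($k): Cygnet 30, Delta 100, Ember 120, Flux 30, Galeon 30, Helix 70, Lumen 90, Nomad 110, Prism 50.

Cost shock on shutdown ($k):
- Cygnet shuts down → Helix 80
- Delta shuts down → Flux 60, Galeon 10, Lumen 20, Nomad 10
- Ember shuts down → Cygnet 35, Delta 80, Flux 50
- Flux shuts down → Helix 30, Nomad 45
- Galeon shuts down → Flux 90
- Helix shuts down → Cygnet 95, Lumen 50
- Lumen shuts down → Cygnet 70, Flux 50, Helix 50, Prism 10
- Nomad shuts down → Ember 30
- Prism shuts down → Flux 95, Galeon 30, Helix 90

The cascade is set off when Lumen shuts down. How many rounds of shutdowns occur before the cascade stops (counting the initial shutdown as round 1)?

3

Round 1 — Lumen shuts down (initial).
  Cygnet: +70 → 70 ≥ 30
  Flux: +50 → 50 ≥ 30
  Helix: +50 → 50 < 70
  Prism: +10 → 10 < 50
Round 2 — Cygnet, Flux shut down.
  Helix: +80+30 → 160 ≥ 70
  Nomad: +45 → 45 < 110
Round 3 — Helix shuts down.
No further shutdowns.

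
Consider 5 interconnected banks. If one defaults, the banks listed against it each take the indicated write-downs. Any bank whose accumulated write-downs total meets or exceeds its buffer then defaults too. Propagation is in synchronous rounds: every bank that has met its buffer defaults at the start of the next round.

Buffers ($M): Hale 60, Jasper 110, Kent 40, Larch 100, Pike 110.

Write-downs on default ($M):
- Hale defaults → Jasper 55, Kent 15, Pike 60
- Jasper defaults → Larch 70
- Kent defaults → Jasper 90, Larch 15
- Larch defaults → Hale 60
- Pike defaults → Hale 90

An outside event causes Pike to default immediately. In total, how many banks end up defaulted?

Round 1 — Pike defaults (initial).
  Hale: +90 → 90 ≥ 60
Round 2 — Hale defaults.
  Jasper: +55 → 55 < 110
  Kent: +15 → 15 < 40
No further defaults.

2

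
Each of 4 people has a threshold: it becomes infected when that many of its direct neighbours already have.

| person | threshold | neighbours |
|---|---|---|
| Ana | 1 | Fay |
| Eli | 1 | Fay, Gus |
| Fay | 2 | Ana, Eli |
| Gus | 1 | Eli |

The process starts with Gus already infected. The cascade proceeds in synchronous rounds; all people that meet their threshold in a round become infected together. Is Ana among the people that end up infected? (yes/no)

Round 1 — Gus becomes infected (initial).
Round 2 — checking thresholds:
  Eli: 1 of 2 neighbours ≥ 1, becomes infected.
Round 3 — no new infections; cascade stops.

no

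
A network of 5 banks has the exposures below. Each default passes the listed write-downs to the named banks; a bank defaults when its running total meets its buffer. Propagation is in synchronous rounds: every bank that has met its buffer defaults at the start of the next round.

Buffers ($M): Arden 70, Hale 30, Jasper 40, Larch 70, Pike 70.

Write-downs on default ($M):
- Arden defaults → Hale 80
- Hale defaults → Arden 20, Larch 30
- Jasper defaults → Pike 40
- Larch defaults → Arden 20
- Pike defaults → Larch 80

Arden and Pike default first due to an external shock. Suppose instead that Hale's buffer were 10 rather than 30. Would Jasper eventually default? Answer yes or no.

With Hale's buffer at 10:
Round 1 — Arden, Pike default (initial).
  Hale: +80 → 80 ≥ 10
  Larch: +80 → 80 ≥ 70
Round 2 — Hale, Larch default.
No further defaults.

no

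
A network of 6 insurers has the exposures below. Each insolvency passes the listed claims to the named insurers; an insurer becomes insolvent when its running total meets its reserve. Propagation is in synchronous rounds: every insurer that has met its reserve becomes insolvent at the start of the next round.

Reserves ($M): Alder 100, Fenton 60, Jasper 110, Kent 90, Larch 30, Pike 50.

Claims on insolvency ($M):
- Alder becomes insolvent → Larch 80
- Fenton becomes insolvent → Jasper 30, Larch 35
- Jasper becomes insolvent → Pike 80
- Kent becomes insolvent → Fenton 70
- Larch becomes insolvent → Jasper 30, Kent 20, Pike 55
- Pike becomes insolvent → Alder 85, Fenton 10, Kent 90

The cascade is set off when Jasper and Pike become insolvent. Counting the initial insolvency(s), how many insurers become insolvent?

Round 1 — Jasper, Pike become insolvent (initial).
  Alder: +85 → 85 < 100
  Fenton: +10 → 10 < 60
  Kent: +90 → 90 ≥ 90
Round 2 — Kent becomes insolvent.
  Fenton: +70 → 80 ≥ 60
Round 3 — Fenton becomes insolvent.
  Larch: +35 → 35 ≥ 30
Round 4 — Larch becomes insolvent.
No further insolvencies.

5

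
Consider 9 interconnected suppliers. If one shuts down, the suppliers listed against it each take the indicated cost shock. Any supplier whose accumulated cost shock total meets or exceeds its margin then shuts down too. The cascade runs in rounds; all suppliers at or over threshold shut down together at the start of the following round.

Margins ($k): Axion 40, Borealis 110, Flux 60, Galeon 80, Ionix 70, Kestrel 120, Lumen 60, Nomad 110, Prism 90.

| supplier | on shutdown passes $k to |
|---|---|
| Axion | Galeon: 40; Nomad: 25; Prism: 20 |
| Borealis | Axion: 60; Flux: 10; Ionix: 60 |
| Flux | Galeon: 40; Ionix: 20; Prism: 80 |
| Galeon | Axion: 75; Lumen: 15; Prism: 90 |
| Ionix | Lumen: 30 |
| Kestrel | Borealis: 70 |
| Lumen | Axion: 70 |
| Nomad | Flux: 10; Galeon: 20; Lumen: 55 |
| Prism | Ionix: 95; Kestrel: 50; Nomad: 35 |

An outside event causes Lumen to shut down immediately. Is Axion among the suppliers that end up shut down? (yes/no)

Round 1 — Lumen shuts down (initial).
  Axion: +70 → 70 ≥ 40
Round 2 — Axion shuts down.
  Galeon: +40 → 40 < 80
  Nomad: +25 → 25 < 110
  Prism: +20 → 20 < 90
No further shutdowns.

yes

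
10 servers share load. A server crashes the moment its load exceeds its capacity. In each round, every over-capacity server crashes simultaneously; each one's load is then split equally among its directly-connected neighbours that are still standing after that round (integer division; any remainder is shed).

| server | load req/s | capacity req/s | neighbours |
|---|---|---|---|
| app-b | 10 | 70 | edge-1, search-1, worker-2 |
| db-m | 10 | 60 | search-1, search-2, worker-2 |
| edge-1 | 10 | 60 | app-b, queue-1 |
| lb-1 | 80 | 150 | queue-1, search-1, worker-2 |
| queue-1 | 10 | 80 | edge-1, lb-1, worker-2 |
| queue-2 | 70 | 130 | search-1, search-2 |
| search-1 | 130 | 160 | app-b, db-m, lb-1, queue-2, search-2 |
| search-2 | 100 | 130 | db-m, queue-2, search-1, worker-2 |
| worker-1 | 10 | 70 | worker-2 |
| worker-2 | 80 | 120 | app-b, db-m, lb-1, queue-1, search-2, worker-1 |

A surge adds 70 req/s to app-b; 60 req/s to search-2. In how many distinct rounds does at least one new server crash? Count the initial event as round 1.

5

Round 1 — app-b at 80 > 70; search-2 at 160 > 130. app-b, search-2 crash.
  app-b sheds 80 req/s to edge-1, search-1, worker-2: 26 each (2 lost).
    edge-1: 10+26 = 36 ≤ 60
    search-1: 130+26 = 156 ≤ 160
    worker-2: 80+26 = 106 ≤ 120
  search-2 sheds 160 req/s to db-m, queue-2, search-1, worker-2: 40 each.
    db-m: 10+40 = 50 ≤ 60
    queue-2: 70+40 = 110 ≤ 130
    search-1: 156+40 = 196 > 160
    worker-2: 106+40 = 146 > 120
Round 2 — search-1, worker-2 crash.
  search-1 sheds 196 req/s to db-m, lb-1, queue-2: 65 each (1 lost).
    db-m: 50+65 = 115 > 60
    lb-1: 80+65 = 145 ≤ 150
    queue-2: 110+65 = 175 > 130
  worker-2 sheds 146 req/s to db-m, lb-1, queue-1, worker-1: 36 each (2 lost).
    db-m: 115+36 = 151 > 60
    lb-1: 145+36 = 181 > 150
    queue-1: 10+36 = 46 ≤ 80
    worker-1: 10+36 = 46 ≤ 70
Round 3 — db-m, lb-1, queue-2 crash.
  db-m sheds 151 req/s: no online neighbours, lost.
  lb-1 sheds 181 req/s to queue-1: 181 each.
    queue-1: 46+181 = 227 > 80
  queue-2 sheds 175 req/s: no online neighbours, lost.
Round 4 — queue-1 crashes.
  queue-1 sheds 227 req/s to edge-1: 227 each.
    edge-1: 36+227 = 263 > 60
Round 5 — edge-1 crashes.
  edge-1 sheds 263 req/s: no online neighbours, lost.
No further crashes.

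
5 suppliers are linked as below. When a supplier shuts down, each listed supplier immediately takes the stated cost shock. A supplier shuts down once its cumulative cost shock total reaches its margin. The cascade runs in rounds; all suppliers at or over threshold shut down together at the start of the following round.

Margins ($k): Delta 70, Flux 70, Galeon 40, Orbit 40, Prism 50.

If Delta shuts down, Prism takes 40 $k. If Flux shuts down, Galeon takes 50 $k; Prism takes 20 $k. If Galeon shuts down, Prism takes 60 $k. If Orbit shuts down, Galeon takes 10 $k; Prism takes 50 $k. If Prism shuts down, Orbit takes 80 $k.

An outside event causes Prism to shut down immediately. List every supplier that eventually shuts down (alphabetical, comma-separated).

Orbit, Prism

Round 1 — Prism shuts down (initial).
  Orbit: +80 → 80 ≥ 40
Round 2 — Orbit shuts down.
  Galeon: +10 → 10 < 40
No further shutdowns.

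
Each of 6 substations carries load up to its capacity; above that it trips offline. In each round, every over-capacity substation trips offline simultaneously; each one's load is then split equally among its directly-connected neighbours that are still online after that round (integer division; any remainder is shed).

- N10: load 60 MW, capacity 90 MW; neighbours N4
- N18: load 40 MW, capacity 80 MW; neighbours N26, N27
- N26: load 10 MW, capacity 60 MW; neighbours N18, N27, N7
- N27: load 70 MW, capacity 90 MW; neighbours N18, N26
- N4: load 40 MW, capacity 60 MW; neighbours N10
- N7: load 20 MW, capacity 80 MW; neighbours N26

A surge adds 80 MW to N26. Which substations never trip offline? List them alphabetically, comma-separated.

Round 1 — N26 at 90 > 60. N26 trips offline.
  N26 sheds 90 MW to N18, N27, N7: 30 each.
    N18: 40+30 = 70 ≤ 80
    N27: 70+30 = 100 > 90
    N7: 20+30 = 50 ≤ 80
Round 2 — N27 trips offline.
  N27 sheds 100 MW to N18: 100 each.
    N18: 70+100 = 170 > 80
Round 3 — N18 trips offline.
  N18 sheds 170 MW: no online neighbours, lost.
No further trips.

N10, N4, N7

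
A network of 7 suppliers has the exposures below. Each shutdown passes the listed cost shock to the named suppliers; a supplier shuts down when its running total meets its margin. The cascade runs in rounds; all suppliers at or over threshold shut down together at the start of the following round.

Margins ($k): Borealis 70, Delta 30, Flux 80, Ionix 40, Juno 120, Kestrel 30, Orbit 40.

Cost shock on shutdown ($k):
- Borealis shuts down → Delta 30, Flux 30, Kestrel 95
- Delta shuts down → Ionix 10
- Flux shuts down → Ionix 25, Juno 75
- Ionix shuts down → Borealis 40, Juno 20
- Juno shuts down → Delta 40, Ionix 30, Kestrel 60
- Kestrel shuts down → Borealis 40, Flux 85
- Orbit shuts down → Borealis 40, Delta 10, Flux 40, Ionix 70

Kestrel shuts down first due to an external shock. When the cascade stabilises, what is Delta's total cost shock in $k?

Round 1 — Kestrel shuts down (initial).
  Borealis: +40 → 40 < 70
  Flux: +85 → 85 ≥ 80
Round 2 — Flux shuts down.
  Ionix: +25 → 25 < 40
  Juno: +75 → 75 < 120
No further shutdowns.

0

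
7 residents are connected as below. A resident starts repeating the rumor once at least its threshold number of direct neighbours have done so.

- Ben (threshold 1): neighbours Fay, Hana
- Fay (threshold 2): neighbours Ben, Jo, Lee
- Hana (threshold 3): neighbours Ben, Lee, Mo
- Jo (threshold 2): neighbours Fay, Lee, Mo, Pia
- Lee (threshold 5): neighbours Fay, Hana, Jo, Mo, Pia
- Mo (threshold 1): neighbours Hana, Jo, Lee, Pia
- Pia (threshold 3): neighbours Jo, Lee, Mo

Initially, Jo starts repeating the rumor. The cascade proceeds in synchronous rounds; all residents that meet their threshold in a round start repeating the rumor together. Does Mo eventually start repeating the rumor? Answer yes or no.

yes

Round 1 — Jo starts repeating the rumor (initial).
Round 2 — checking thresholds:
  Fay: 1 of 3 neighbours < 2, below threshold.
  Lee: 1 of 5 neighbours < 5, below threshold.
  Mo: 1 of 4 neighbours ≥ 1, starts repeating the rumor.
  Pia: 1 of 3 neighbours < 3, below threshold.
Round 3 — no new spreads; cascade stops.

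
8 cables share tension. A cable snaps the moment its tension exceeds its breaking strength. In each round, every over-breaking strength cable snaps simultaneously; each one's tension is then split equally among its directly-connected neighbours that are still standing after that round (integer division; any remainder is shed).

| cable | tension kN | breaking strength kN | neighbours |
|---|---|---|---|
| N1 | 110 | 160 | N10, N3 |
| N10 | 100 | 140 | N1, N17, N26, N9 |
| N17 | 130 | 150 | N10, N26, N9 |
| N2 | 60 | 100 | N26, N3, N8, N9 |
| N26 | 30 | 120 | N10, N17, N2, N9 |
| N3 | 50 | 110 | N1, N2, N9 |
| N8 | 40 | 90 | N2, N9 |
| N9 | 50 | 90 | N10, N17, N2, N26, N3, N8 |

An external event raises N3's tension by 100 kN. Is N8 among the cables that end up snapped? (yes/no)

yes

Round 1 — N3 at 150 > 110. N3 snaps.
  N3 sheds 150 kN to N1, N2, N9: 50 each.
    N1: 110+50 = 160 ≤ 160
    N2: 60+50 = 110 > 100
    N9: 50+50 = 100 > 90
Round 2 — N2, N9 snap.
  N2 sheds 110 kN to N26, N8: 55 each.
    N26: 30+55 = 85 ≤ 120
    N8: 40+55 = 95 > 90
  N9 sheds 100 kN to N10, N17, N26, N8: 25 each.
    N10: 100+25 = 125 ≤ 140
    N17: 130+25 = 155 > 150
    N26: 85+25 = 110 ≤ 120
    N8: 95+25 = 120 > 90
Round 3 — N17, N8 snap.
  N17 sheds 155 kN to N10, N26: 77 each (1 lost).
    N10: 125+77 = 202 > 140
    N26: 110+77 = 187 > 120
  N8 sheds 120 kN: no online neighbours, lost.
Round 4 — N10, N26 snap.
  N10 sheds 202 kN to N1: 202 each.
    N1: 160+202 = 362 > 160
  N26 sheds 187 kN: no online neighbours, lost.
Round 5 — N1 snaps.
  N1 sheds 362 kN: no online neighbours, lost.
No further breaks.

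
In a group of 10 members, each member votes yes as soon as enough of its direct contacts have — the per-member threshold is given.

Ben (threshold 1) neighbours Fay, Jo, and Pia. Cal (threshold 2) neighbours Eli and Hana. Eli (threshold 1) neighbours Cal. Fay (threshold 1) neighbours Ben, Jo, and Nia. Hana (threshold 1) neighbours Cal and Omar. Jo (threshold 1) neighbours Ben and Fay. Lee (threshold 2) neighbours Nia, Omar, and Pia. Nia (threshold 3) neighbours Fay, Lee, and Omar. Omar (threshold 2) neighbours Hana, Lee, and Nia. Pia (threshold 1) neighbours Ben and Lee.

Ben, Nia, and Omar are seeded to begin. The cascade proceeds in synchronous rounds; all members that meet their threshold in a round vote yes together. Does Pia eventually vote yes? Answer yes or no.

Round 1 — Ben, Nia, Omar vote yes (initial).
Round 2 — checking thresholds:
  Fay: 2 of 3 neighbours ≥ 1, votes yes.
  Hana: 1 of 2 neighbours ≥ 1, votes yes.
  Jo: 1 of 2 neighbours ≥ 1, votes yes.
  Lee: 2 of 3 neighbours ≥ 2, votes yes.
  Pia: 1 of 2 neighbours ≥ 1, votes yes.
Round 3 — no new yes votes; cascade stops.

yes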